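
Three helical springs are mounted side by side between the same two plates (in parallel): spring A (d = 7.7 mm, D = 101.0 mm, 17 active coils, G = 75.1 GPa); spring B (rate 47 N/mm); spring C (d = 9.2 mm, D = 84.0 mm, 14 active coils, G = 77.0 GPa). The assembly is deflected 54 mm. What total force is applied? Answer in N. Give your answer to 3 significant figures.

k_A = Gd⁴/(8D³N_a) = (75.1×10³)(7.7⁴)/(8·101.0³·17) = 1.8841 N/mm
k_C = Gd⁴/(8D³N_a) = (77.0×10³)(9.2⁴)/(8·84.0³·14) = 8.3097 N/mm
Parallel: k_eq = 1.8841 + 47 + 8.3097 = 57.194 N/mm
F = k_eq·δ = 57.194·54 = 3088.5 N

3090 N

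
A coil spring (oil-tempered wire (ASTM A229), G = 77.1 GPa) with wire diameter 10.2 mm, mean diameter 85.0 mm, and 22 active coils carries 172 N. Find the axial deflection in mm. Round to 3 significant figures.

22.3 mm

k = Gd⁴/(8D³N_a) = (77.1×10³)(10.2⁴)/(8·85.0³·22) = 7.7212 N/mm
δ = F/k = 172 / 7.7212 = 22.276 mm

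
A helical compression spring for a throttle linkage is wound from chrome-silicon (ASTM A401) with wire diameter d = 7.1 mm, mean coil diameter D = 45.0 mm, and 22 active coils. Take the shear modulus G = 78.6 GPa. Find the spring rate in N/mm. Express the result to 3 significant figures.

k = Gd⁴/(8D³N_a) = (78.6×10³ × 7.1⁴) / (8 × 45.0³ × 22)
  = 1.99736e+08 / 1.6038e+07 = 12.454 N/mm

12.5 N/mm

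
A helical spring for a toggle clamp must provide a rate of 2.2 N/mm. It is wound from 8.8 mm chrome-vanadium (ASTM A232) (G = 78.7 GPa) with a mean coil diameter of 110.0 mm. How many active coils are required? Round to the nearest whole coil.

N_a = Gd⁴/(8D³k) = (78.7×10³ × 8.8⁴)/(8 × 110.0³ × 2.2)
    = 4.7196e+08 / 2.34256e+07 = 20.15 → 20 coils

20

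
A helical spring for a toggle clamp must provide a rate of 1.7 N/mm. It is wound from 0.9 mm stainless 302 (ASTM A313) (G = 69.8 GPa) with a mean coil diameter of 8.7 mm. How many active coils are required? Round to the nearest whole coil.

N_a = Gd⁴/(8D³k) = (69.8×10³ × 0.9⁴)/(8 × 8.7³ × 1.7)
    = 45795.8 / 8955.64 = 5.114 → 5 coils

5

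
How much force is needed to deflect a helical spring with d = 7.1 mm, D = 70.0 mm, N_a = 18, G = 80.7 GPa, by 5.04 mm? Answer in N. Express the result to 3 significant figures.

20.9 N

k = Gd⁴/(8D³N_a) = (80.7×10³)(7.1⁴)/(8·70.0³·18) = 4.1519 N/mm
F = k·δ = 4.1519 × 5.04 = 20.926 N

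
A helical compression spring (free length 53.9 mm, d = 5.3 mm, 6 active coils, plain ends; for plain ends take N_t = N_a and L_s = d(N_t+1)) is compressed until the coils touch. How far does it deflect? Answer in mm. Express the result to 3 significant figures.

16.8 mm

N_t = 6; L_s = 5.3·7 = 37.1 mm
δ_solid = L₀ − L_s = 53.9 − 37.1 = 16.8 mm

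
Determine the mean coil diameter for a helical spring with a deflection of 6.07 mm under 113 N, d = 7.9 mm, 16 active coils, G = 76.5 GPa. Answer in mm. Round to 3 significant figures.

50.0 mm

Required rate k = F/δ = 113/6.07 = 18.616 N/mm
D = (Gd⁴/(8N_a·k))^(1/3) = (76.5×10³·7.9⁴/(8·16·18.616))^(1/3)
  = (125046)^(1/3) = 50.0061 mm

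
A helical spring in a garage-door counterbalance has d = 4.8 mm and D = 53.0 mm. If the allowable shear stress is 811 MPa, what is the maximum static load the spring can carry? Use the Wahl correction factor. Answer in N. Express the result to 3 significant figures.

588 N

C = D/d = 53.0/4.8 = 11.0417
K_W = (4C−1)/(4C−4) + 0.615/C = 43.167/40.167 + 0.0557 = 1.1304
τ_max = K·8FD/(πd³) → F_max = τ_allow·πd³/(8DK)
F_max = 811·π·4.8³/(8·53.0·1.1304) = 2.8177e+05/479.28 = 587.9 N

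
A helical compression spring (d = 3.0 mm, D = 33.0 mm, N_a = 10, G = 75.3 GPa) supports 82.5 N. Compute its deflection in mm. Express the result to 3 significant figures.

k = Gd⁴/(8D³N_a) = (75.3×10³)(3.0⁴)/(8·33.0³·10) = 2.1215 N/mm
δ = F/k = 82.5 / 2.1215 = 38.887 mm

38.9 mm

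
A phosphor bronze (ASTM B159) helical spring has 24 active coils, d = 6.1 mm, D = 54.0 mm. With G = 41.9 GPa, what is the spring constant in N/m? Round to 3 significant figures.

k = Gd⁴/(8D³N_a) = (41.9×10³ × 6.1⁴) / (8 × 54.0³ × 24)
  = 5.80141e+07 / 3.02331e+07 = 1.9189 N/mm = 1918.9 N/m

1920 N/m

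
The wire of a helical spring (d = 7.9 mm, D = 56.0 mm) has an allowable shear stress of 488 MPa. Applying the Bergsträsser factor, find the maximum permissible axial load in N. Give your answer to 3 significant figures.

C = D/d = 56.0/7.9 = 7.0886
K_B = (4C+2)/(4C−3) = 30.354/25.354 = 1.1972
τ_max = K·8FD/(πd³) → F_max = τ_allow·πd³/(8DK)
F_max = 488·π·7.9³/(8·56.0·1.1972) = 7.5588e+05/536.35 = 1409.3 N

1410 N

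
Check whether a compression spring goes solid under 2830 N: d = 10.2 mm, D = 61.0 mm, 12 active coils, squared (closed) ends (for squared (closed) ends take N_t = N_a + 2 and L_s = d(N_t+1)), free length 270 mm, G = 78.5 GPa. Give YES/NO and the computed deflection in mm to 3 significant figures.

k = Gd⁴/(8D³N_a) = (78.5×10³)(10.2⁴)/(8·61.0³·12) = 38.995 N/mm
N_t = 14; L_s = 10.2·15 = 153 mm; δ_solid = L₀ − L_s = 270 − 153 = 117 mm
δ = F/k = 2830/38.995 = 72.573 mm
δ < δ_solid → spring does not go solid

NO, δ = 72.6 mm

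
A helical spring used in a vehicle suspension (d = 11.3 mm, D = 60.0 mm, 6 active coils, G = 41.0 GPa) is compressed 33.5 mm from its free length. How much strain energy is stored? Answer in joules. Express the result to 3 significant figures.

k = Gd⁴/(8D³N_a) = (41.0×10³)(11.3⁴)/(8·60.0³·6) = 64.477 N/mm
U = ½kδ² = 0.5 × 64.477 × 33.5² = 36179 N·mm = 36.179 J

36.2 J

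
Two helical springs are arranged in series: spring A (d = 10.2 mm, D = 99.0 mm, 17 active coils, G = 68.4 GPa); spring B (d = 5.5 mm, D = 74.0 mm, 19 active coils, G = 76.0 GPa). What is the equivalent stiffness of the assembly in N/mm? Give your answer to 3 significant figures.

0.940 N/mm

k_A = Gd⁴/(8D³N_a) = (68.4×10³)(10.2⁴)/(8·99.0³·17) = 5.6106 N/mm
k_B = Gd⁴/(8D³N_a) = (76.0×10³)(5.5⁴)/(8·74.0³·19) = 1.1291 N/mm
Series: 1/k_eq = 1/5.6106 + 1/1.1291 = 1.0639; k_eq = 0.93993 N/mm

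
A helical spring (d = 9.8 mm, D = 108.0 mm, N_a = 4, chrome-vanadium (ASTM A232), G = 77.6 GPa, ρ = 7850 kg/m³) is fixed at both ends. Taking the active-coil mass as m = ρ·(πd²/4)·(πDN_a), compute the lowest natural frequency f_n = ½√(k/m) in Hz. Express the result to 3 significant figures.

k = Gd⁴/(8D³N_a) = (77.6×10³)(9.8⁴)/(8·108.0³·4) = 17.756 N/mm = 17756 N/m
Wire length L = πDN_a = π·108.0·4 = 1357.2 mm
m = ρ·(πd²/4)·L = 7850 × 75.43×10⁻⁶ m² × 1.3572 m = 0.80361 kg
f_n = ½√(k/m) = 0.5·√(17756/0.80361) = 0.5·√(22095) = 74.322 Hz

74.3 Hz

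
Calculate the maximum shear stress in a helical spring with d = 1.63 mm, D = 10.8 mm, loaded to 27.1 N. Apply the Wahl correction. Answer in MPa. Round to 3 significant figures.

211 MPa

Spring index C = D/d = 10.8/1.63 = 6.6258
K_W = (4C−1)/(4C−4) + 0.615/C = 25.503/22.503 + 0.0928 = 1.2261
τ₀ = 8FD/(πd³) = 8·27.1·10.8/(π·1.63³) = 2341.44/13.605 = 172.1 MPa
τ_max = K·τ₀ = 1.2261 × 172.1 = 211.01 MPa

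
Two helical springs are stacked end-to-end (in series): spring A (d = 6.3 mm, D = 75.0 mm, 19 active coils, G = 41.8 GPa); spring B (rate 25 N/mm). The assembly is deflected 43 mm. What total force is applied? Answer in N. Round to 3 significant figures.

k_A = Gd⁴/(8D³N_a) = (41.8×10³)(6.3⁴)/(8·75.0³·19) = 1.0269 N/mm
Series: 1/k_eq = 1/1.0269 + 1/25 = 1.0138; k_eq = 0.98635 N/mm
F = k_eq·δ = 0.98635·43 = 42.413 N

42.4 N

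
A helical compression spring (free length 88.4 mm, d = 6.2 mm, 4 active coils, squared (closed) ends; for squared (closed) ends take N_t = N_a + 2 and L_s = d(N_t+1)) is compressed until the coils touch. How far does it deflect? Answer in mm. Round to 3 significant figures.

N_t = 6; L_s = 6.2·7 = 43.4 mm
δ_solid = L₀ − L_s = 88.4 − 43.4 = 45 mm

45.0 mm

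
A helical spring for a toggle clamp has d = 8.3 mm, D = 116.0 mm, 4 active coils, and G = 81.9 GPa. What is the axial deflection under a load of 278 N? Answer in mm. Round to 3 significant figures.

35.7 mm

k = Gd⁴/(8D³N_a) = (81.9×10³)(8.3⁴)/(8·116.0³·4) = 7.7817 N/mm
δ = F/k = 278 / 7.7817 = 35.725 mm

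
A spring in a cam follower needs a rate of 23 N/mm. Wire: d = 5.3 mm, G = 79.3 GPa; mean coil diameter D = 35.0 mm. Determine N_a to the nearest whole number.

N_a = Gd⁴/(8D³k) = (79.3×10³ × 5.3⁴)/(8 × 35.0³ × 23)
    = 6.25715e+07 / 7.889e+06 = 7.931 → 8 coils

8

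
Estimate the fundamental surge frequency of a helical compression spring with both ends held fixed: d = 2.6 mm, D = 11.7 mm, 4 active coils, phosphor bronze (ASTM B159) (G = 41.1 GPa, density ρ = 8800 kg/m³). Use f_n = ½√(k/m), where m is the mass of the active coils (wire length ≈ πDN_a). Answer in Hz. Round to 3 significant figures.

k = Gd⁴/(8D³N_a) = (41.1×10³)(2.6⁴)/(8·11.7³·4) = 36.646 N/mm = 36646 N/m
Wire length L = πDN_a = π·11.7·4 = 147.03 mm
m = ρ·(πd²/4)·L = 8800 × 5.3093×10⁻⁶ m² × 0.14703 m = 0.0068693 kg
f_n = ½√(k/m) = 0.5·√(36646/0.0068693) = 0.5·√(5.3347e+06) = 1154.9 Hz

1150 Hz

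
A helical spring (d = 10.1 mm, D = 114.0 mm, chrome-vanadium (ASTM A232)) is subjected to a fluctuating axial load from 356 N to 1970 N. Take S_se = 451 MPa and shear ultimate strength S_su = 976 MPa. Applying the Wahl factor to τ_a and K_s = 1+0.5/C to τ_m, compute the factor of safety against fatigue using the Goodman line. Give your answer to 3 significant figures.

1.09

C = D/d = 114.0/10.1 = 11.2871; K_W = (4C−1)/(4C−4)+0.615/C = 1.1274; K_s = 1+0.5/C = 1.0443
F_a = (F_max−F_min)/2 = 807 N; F_m = (F_max+F_min)/2 = 1163 N
τ_a = K_W·8F_aD/(πd³) = 1.1274 × 227.38 = 256.35 MPa
τ_m = K_s·8F_mD/(πd³) = 1.0443 × 327.69 = 342.2 MPa
Goodman: 1/n_f = τ_a/S_se + τ_m/S_su = 256.35/451 + 342.2/976 = 0.56840 + 0.35062 = 0.91902
n_f = 1/0.91902 = 1.088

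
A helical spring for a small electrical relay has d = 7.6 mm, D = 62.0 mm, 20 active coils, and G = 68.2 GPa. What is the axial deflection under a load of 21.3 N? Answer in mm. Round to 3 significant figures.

k = Gd⁴/(8D³N_a) = (68.2×10³)(7.6⁴)/(8·62.0³·20) = 5.9668 N/mm
δ = F/k = 21.3 / 5.9668 = 3.5697 mm

3.57 mm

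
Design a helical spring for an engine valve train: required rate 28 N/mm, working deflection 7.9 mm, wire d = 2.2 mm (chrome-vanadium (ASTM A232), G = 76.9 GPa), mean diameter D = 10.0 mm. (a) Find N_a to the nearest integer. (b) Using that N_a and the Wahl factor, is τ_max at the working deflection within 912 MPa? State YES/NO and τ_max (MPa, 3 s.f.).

(a) 8 coils; (b) YES, τ_max = 716 MPa

N_a = Gd⁴/(8D³k) = (76.9×10³)(2.2⁴)/(8·10.0³·28) = 8.042 → N_a = 8
Actual rate k = Gd⁴/(8D³·8) = 28.147 N/mm
Working load F = kδ = 28.147·7.9 = 222.36 N
C = 10.0/2.2 = 4.5455; K_W = (4C−1)/(4C−4)+0.615/C = 1.3468
τ_max = K_W·8FD/(πd³) = 1.3468·531.79 = 716.23 MPa
τ_max ≤ 912 MPa → acceptable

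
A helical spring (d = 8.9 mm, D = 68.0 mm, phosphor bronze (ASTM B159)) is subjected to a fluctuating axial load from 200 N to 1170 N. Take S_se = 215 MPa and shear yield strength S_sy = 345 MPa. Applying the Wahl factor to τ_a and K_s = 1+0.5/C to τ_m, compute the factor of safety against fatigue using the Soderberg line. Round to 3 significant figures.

C = D/d = 68.0/8.9 = 7.6404; K_W = (4C−1)/(4C−4)+0.615/C = 1.1934; K_s = 1+0.5/C = 1.0654
F_a = (F_max−F_min)/2 = 485 N; F_m = (F_max+F_min)/2 = 685 N
τ_a = K_W·8F_aD/(πd³) = 1.1934 × 119.13 = 142.17 MPa
τ_m = K_s·8F_mD/(πd³) = 1.0654 × 168.26 = 179.27 MPa
Soderberg: 1/n_f = τ_a/S_se + τ_m/S_sy = 142.17/215 + 179.27/345 = 0.66127 + 0.51961 = 1.1809
n_f = 1/1.1809 = 0.8468

0.847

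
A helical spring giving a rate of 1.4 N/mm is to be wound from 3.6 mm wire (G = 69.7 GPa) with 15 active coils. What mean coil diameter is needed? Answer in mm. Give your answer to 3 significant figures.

41.2 mm

D = (Gd⁴/(8N_a·k))^(1/3) = (69.7×10³·3.6⁴/(8·15·1.4))^(1/3)
  = (69684.1)^(1/3) = 41.1508 mm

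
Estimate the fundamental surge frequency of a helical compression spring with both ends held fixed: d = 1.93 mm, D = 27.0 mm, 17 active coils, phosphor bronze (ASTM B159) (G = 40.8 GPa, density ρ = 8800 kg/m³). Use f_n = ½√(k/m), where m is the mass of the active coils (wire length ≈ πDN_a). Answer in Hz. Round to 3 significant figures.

k = Gd⁴/(8D³N_a) = (40.8×10³)(1.93⁴)/(8·27.0³·17) = 0.21148 N/mm = 211.48 N/m
Wire length L = πDN_a = π·27.0·17 = 1442 mm
m = ρ·(πd²/4)·L = 8800 × 2.9255×10⁻⁶ m² × 1.442 m = 0.037124 kg
f_n = ½√(k/m) = 0.5·√(211.48/0.037124) = 0.5·√(5696.5) = 37.738 Hz

37.7 Hz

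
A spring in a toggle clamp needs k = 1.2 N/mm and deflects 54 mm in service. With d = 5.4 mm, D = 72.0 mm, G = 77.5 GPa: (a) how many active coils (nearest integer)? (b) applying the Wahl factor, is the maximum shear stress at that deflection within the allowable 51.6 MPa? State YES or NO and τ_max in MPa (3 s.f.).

N_a = Gd⁴/(8D³k) = (77.5×10³)(5.4⁴)/(8·72.0³·1.2) = 18.39 → N_a = 18
Actual rate k = Gd⁴/(8D³·18) = 1.2261 N/mm
Working load F = kδ = 1.2261·54 = 66.208 N
C = 72.0/5.4 = 13.3333; K_W = (4C−1)/(4C−4)+0.615/C = 1.1069
τ_max = K_W·8FD/(πd³) = 1.1069·77.091 = 85.334 MPa
τ_max > 51.6 MPa → exceeds allowable

(a) 18 coils; (b) NO, τ_max = 85.3 MPa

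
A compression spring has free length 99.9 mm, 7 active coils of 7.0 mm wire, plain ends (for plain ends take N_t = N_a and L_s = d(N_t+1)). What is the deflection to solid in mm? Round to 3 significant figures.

N_t = 7; L_s = 7.0·8 = 56 mm
δ_solid = L₀ − L_s = 99.9 − 56 = 43.9 mm

43.9 mm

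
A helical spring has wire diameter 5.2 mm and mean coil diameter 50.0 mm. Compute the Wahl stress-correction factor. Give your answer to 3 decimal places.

1.151

C = D/d = 50.0/5.2 = 9.6154
K_W = (4C−1)/(4C−4) + 0.615/C = 37.462/34.462 + 0.0640 = 1.1510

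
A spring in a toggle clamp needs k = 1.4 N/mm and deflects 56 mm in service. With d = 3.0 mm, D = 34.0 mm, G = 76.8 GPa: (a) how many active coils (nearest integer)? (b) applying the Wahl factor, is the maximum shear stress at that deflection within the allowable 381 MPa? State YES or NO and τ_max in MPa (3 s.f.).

N_a = Gd⁴/(8D³k) = (76.8×10³)(3.0⁴)/(8·34.0³·1.4) = 14.13 → N_a = 14
Actual rate k = Gd⁴/(8D³·14) = 1.4132 N/mm
Working load F = kδ = 1.4132·56 = 79.137 N
C = 34.0/3.0 = 11.3333; K_W = (4C−1)/(4C−4)+0.615/C = 1.1268
τ_max = K_W·8FD/(πd³) = 1.1268·253.77 = 285.96 MPa
τ_max ≤ 381 MPa → acceptable

(a) 14 coils; (b) YES, τ_max = 286 MPa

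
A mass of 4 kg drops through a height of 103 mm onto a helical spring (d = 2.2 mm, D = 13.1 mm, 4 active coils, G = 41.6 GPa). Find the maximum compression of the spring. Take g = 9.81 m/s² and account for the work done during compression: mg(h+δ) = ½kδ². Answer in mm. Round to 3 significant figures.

k = Gd⁴/(8D³N_a) = (41.6×10³)(2.2⁴)/(8·13.1³·4) = 13.546 N/mm
W = mg = 4 × 9.81 = 39.24 N
½kδ² − Wδ − Wh = 0 → δ = (W + √(W² + 2kWh))/k
δ = (39.24 + √(1539.8 + 109501))/13.546 = (39.24 + 333.23)/13.546 = 27.496 mm

27.5 mm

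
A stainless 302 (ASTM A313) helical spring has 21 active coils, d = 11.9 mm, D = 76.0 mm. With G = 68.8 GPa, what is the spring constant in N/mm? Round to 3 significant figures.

k = Gd⁴/(8D³N_a) = (68.8×10³ × 11.9⁴) / (8 × 76.0³ × 21)
  = 1.37967e+09 / 7.3748e+07 = 18.708 N/mm

18.7 N/mm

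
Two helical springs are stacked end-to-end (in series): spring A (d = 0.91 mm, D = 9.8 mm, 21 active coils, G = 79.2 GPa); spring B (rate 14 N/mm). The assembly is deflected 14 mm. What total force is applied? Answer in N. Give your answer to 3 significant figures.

4.69 N

k_A = Gd⁴/(8D³N_a) = (79.2×10³)(0.91⁴)/(8·9.8³·21) = 0.34348 N/mm
Series: 1/k_eq = 1/0.34348 + 1/14 = 2.9828; k_eq = 0.33526 N/mm
F = k_eq·δ = 0.33526·14 = 4.6936 N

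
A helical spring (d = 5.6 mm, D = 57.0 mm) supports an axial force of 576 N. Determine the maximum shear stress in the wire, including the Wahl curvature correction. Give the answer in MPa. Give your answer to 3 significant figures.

Spring index C = D/d = 57.0/5.6 = 10.1786
K_W = (4C−1)/(4C−4) + 0.615/C = 39.714/36.714 + 0.0604 = 1.1421
τ₀ = 8FD/(πd³) = 8·576·57.0/(π·5.6³) = 262656/551.71 = 476.07 MPa
τ_max = K·τ₀ = 1.1421 × 476.07 = 543.74 MPa

544 MPa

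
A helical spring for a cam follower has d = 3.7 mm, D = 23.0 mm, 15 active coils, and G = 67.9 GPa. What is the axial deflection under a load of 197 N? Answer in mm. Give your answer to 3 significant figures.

22.6 mm

k = Gd⁴/(8D³N_a) = (67.9×10³)(3.7⁴)/(8·23.0³·15) = 8.7159 N/mm
δ = F/k = 197 / 8.7159 = 22.602 mm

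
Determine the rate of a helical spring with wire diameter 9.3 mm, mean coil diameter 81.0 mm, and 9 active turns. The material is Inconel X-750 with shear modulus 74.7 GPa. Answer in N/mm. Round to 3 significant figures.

k = Gd⁴/(8D³N_a) = (74.7×10³ × 9.3⁴) / (8 × 81.0³ × 9)
  = 5.58795e+08 / 3.82638e+07 = 14.604 N/mm

14.6 N/mm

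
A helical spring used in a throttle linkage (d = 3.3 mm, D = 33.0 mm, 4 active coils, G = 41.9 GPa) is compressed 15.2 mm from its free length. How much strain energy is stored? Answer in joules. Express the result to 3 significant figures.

0.499 J

k = Gd⁴/(8D³N_a) = (41.9×10³)(3.3⁴)/(8·33.0³·4) = 4.3209 N/mm
U = ½kδ² = 0.5 × 4.3209 × 15.2² = 499.15 N·mm = 0.49915 J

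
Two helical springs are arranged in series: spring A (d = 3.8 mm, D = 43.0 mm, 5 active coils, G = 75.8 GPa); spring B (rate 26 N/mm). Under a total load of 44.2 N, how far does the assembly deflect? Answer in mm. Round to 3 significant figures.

10.6 mm

k_A = Gd⁴/(8D³N_a) = (75.8×10³)(3.8⁴)/(8·43.0³·5) = 4.9698 N/mm
Series: 1/k_eq = 1/4.9698 + 1/26 = 0.23968; k_eq = 4.1723 N/mm
δ = F/k_eq = 44.2/4.1723 = 10.594 mm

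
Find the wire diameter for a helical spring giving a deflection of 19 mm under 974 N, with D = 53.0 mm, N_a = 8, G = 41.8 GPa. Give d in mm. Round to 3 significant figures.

10.4 mm

Required rate k = F/δ = 974/19 = 51.263 N/mm
d = (8D³N_a·k / G)^(1/4) = (8·53.0³·8·51.263 / (41.8×10³))^0.25
  = (11685)^0.25 = 10.3970 mm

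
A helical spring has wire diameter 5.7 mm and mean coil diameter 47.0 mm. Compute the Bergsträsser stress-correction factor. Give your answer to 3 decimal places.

C = D/d = 47.0/5.7 = 8.2456
K_B = (4C+2)/(4C−3) = 34.982/29.982 = 1.1668

1.167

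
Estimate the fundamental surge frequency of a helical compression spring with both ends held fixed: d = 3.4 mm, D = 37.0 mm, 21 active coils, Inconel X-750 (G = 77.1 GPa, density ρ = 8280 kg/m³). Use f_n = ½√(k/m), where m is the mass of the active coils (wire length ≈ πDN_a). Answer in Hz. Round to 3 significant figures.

k = Gd⁴/(8D³N_a) = (77.1×10³)(3.4⁴)/(8·37.0³·21) = 1.2108 N/mm = 1210.8 N/m
Wire length L = πDN_a = π·37.0·21 = 2441 mm
m = ρ·(πd²/4)·L = 8280 × 9.0792×10⁻⁶ m² × 2.441 m = 0.18351 kg
f_n = ½√(k/m) = 0.5·√(1210.8/0.18351) = 0.5·√(6597.9) = 40.614 Hz

40.6 Hz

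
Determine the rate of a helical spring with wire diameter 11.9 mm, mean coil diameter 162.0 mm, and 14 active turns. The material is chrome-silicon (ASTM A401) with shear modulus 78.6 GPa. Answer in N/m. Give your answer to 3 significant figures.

3310 N/m

k = Gd⁴/(8D³N_a) = (78.6×10³ × 11.9⁴) / (8 × 162.0³ × 14)
  = 1.5762e+09 / 4.76171e+08 = 3.3101 N/mm = 3310.1 N/m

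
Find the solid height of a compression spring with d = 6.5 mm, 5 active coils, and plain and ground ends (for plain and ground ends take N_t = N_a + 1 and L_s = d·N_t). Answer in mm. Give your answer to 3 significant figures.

39.0 mm

plain and ground ends: N_t = N_a + 1 = 5 + 1 = 6
L_s = d·N_t = 6.5 × 6 = 39 mm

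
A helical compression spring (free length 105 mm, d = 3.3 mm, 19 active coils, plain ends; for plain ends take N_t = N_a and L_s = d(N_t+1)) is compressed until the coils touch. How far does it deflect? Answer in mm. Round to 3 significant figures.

N_t = 19; L_s = 3.3·20 = 66 mm
δ_solid = L₀ − L_s = 105 − 66 = 39 mm

39.0 mm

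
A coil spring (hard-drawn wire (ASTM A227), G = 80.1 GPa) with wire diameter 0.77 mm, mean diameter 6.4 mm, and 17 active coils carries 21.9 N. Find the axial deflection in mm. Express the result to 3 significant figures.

k = Gd⁴/(8D³N_a) = (80.1×10³)(0.77⁴)/(8·6.4³·17) = 0.7898 N/mm
δ = F/k = 21.9 / 0.7898 = 27.729 mm

27.7 mm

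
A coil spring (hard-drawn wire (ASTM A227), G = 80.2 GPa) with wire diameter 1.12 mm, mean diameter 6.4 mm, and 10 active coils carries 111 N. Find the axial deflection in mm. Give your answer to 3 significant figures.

18.4 mm

k = Gd⁴/(8D³N_a) = (80.2×10³)(1.12⁴)/(8·6.4³·10) = 6.0175 N/mm
δ = F/k = 111 / 6.0175 = 18.446 mm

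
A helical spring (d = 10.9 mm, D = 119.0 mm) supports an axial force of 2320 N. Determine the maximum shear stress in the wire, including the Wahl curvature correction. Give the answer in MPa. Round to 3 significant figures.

615 MPa

Spring index C = D/d = 119.0/10.9 = 10.9174
K_W = (4C−1)/(4C−4) + 0.615/C = 42.670/39.670 + 0.0563 = 1.1320
τ₀ = 8FD/(πd³) = 8·2320·119.0/(π·10.9³) = 2.20864e+06/4068.5 = 542.87 MPa
τ_max = K·τ₀ = 1.1320 × 542.87 = 614.5 MPa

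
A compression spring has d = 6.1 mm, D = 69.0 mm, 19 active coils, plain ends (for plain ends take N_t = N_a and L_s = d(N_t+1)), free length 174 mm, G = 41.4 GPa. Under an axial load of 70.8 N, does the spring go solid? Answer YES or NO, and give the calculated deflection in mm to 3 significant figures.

YES, δ = 61.7 mm

k = Gd⁴/(8D³N_a) = (41.4×10³)(6.1⁴)/(8·69.0³·19) = 1.148 N/mm
N_t = 19; L_s = 6.1·20 = 122 mm; δ_solid = L₀ − L_s = 174 − 122 = 52 mm
δ = F/k = 70.8/1.148 = 61.674 mm
δ ≥ δ_solid → spring goes solid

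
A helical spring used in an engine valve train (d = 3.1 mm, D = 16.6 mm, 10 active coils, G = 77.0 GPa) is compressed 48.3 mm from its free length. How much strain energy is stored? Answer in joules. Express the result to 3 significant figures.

22.7 J

k = Gd⁴/(8D³N_a) = (77.0×10³)(3.1⁴)/(8·16.6³·10) = 19.432 N/mm
U = ½kδ² = 0.5 × 19.432 × 48.3² = 22667 N·mm = 22.667 J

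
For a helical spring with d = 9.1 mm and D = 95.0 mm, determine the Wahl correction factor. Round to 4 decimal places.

1.1384

C = D/d = 95.0/9.1 = 10.4396
K_W = (4C−1)/(4C−4) + 0.615/C = 40.758/37.758 + 0.0589 = 1.1384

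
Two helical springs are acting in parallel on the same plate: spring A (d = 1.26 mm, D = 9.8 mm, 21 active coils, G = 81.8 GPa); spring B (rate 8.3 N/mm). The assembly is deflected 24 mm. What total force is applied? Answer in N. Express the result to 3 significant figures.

230 N

k_A = Gd⁴/(8D³N_a) = (81.8×10³)(1.26⁴)/(8·9.8³·21) = 1.3039 N/mm
Parallel: k_eq = 1.3039 + 8.3 = 9.6039 N/mm
F = k_eq·δ = 9.6039·24 = 230.49 N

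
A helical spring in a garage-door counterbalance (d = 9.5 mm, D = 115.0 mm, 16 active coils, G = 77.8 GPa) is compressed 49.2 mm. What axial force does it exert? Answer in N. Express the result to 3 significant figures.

k = Gd⁴/(8D³N_a) = (77.8×10³)(9.5⁴)/(8·115.0³·16) = 3.2551 N/mm
F = k·δ = 3.2551 × 49.2 = 160.15 N

160 N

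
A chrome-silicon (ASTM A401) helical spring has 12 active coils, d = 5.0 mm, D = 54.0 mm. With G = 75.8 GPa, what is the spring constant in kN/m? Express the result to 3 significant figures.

k = Gd⁴/(8D³N_a) = (75.8×10³ × 5.0⁴) / (8 × 54.0³ × 12)
  = 4.7375e+07 / 1.51165e+07 = 3.134 N/mm

3.13 kN/m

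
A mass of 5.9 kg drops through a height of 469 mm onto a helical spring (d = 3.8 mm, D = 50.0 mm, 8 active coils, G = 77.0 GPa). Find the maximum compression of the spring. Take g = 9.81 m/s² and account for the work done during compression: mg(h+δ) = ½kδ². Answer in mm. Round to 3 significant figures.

196 mm

k = Gd⁴/(8D³N_a) = (77.0×10³)(3.8⁴)/(8·50.0³·8) = 2.0069 N/mm
W = mg = 5.9 × 9.81 = 57.879 N
½kδ² − Wδ − Wh = 0 → δ = (W + √(W² + 2kWh))/k
δ = (57.879 + √(3350 + 108958))/2.0069 = (57.879 + 335.12)/2.0069 = 195.82 mm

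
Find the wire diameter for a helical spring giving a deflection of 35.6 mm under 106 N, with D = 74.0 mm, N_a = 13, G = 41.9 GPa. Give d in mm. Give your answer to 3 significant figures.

Required rate k = F/δ = 106/35.6 = 2.9775 N/mm
d = (8D³N_a·k / G)^(1/4) = (8·74.0³·13·2.9775 / (41.9×10³))^0.25
  = (2994.8)^0.25 = 7.3976 mm

7.40 mm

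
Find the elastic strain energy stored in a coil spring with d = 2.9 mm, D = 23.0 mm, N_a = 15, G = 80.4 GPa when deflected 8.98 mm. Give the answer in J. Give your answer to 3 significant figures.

0.157 J

k = Gd⁴/(8D³N_a) = (80.4×10³)(2.9⁴)/(8·23.0³·15) = 3.8948 N/mm
U = ½kδ² = 0.5 × 3.8948 × 8.98² = 157.04 N·mm = 0.15704 J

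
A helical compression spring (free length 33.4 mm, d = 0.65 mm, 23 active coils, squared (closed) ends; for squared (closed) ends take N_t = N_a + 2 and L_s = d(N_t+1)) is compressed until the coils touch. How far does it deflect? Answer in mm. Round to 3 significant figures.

16.5 mm

N_t = 25; L_s = 0.65·26 = 16.9 mm
δ_solid = L₀ − L_s = 33.4 − 16.9 = 16.5 mm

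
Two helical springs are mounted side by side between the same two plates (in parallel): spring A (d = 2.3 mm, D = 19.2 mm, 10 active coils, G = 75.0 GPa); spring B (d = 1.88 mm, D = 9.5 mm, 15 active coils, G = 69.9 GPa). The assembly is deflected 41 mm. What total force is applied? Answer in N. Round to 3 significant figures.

500 N

k_A = Gd⁴/(8D³N_a) = (75.0×10³)(2.3⁴)/(8·19.2³·10) = 3.7066 N/mm
k_B = Gd⁴/(8D³N_a) = (69.9×10³)(1.88⁴)/(8·9.5³·15) = 8.487 N/mm
Parallel: k_eq = 3.7066 + 8.487 = 12.194 N/mm
F = k_eq·δ = 12.194·41 = 499.94 N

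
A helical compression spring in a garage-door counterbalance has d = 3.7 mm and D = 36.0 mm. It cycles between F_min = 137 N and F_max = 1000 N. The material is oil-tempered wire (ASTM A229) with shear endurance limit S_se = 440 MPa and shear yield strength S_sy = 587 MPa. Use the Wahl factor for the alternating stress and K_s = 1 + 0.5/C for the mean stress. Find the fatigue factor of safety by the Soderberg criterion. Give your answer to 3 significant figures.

C = D/d = 36.0/3.7 = 9.7297; K_W = (4C−1)/(4C−4)+0.615/C = 1.1491; K_s = 1+0.5/C = 1.0514
F_a = (F_max−F_min)/2 = 431.5 N; F_m = (F_max+F_min)/2 = 568.5 N
τ_a = K_W·8F_aD/(πd³) = 1.1491 × 780.94 = 897.4 MPa
τ_m = K_s·8F_mD/(πd³) = 1.0514 × 1028.9 = 1081.8 MPa
Soderberg: 1/n_f = τ_a/S_se + τ_m/S_sy = 897.4/440 + 1081.8/587 = 2.03954 + 1.84286 = 3.8824
n_f = 1/3.8824 = 0.2576

0.258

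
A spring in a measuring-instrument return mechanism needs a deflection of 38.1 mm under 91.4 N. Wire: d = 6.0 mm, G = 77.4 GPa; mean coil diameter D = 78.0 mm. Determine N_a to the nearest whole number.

11

Required rate k = F/δ = 91.4/38.1 = 2.399 N/mm
N_a = Gd⁴/(8D³k) = (77.4×10³ × 6.0⁴)/(8 × 78.0³ × 2.399)
    = 1.0031e+08 / 9.10741e+06 = 11.01 → 11 coils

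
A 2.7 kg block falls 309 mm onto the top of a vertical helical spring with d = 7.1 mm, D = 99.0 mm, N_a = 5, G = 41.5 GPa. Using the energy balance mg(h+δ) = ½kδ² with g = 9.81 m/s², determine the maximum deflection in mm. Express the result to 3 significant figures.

k = Gd⁴/(8D³N_a) = (41.5×10³)(7.1⁴)/(8·99.0³·5) = 2.7172 N/mm
W = mg = 2.7 × 9.81 = 26.487 N
½kδ² − Wδ − Wh = 0 → δ = (W + √(W² + 2kWh))/k
δ = (26.487 + √(701.56 + 44477.2))/2.7172 = (26.487 + 212.55)/2.7172 = 87.974 mm

88.0 mm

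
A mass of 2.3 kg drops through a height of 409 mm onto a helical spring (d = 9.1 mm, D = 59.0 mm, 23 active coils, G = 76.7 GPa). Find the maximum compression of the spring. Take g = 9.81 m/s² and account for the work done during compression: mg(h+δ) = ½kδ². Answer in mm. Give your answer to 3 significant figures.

k = Gd⁴/(8D³N_a) = (76.7×10³)(9.1⁴)/(8·59.0³·23) = 13.918 N/mm
W = mg = 2.3 × 9.81 = 22.563 N
½kδ² − Wδ − Wh = 0 → δ = (W + √(W² + 2kWh))/k
δ = (22.563 + √(509.09 + 256884))/13.918 = (22.563 + 507.34)/13.918 = 38.072 mm

38.1 mm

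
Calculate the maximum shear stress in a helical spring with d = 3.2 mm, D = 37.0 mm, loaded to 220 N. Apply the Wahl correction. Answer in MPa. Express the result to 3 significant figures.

Spring index C = D/d = 37.0/3.2 = 11.5625
K_W = (4C−1)/(4C−4) + 0.615/C = 45.250/42.250 + 0.0532 = 1.1242
τ₀ = 8FD/(πd³) = 8·220·37.0/(π·3.2³) = 65120/102.94 = 632.58 MPa
τ_max = K·τ₀ = 1.1242 × 632.58 = 711.14 MPa

711 MPa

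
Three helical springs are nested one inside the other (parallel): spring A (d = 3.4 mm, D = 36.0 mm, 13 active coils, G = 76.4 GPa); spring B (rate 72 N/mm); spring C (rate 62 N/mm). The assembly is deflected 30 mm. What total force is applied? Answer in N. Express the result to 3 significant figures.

k_A = Gd⁴/(8D³N_a) = (76.4×10³)(3.4⁴)/(8·36.0³·13) = 2.1041 N/mm
Parallel: k_eq = 2.1041 + 72 + 62 = 136.1 N/mm
F = k_eq·δ = 136.1·30 = 4083.1 N

4080 N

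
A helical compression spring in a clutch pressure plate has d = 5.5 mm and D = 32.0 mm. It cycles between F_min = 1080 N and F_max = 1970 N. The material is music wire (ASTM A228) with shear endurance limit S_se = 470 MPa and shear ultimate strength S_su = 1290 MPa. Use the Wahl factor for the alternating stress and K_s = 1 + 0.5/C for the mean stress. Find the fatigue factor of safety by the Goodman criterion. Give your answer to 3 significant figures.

0.824

C = D/d = 32.0/5.5 = 5.8182; K_W = (4C−1)/(4C−4)+0.615/C = 1.2614; K_s = 1+0.5/C = 1.0859
F_a = (F_max−F_min)/2 = 445 N; F_m = (F_max+F_min)/2 = 1525 N
τ_a = K_W·8F_aD/(πd³) = 1.2614 × 217.95 = 274.92 MPa
τ_m = K_s·8F_mD/(πd³) = 1.0859 × 746.92 = 811.1 MPa
Goodman: 1/n_f = τ_a/S_se + τ_m/S_su = 274.92/470 + 811.1/1290 = 0.58493 + 0.62876 = 1.2137
n_f = 1/1.2137 = 0.8239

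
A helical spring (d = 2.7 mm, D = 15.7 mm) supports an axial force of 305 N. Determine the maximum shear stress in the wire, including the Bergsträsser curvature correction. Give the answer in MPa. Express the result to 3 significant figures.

772 MPa

Spring index C = D/d = 15.7/2.7 = 5.8148
K_B = (4C+2)/(4C−3) = 25.259/20.259 = 1.2468
τ₀ = 8FD/(πd³) = 8·305·15.7/(π·2.7³) = 38308/61.836 = 619.51 MPa
τ_max = K·τ₀ = 1.2468 × 619.51 = 772.41 MPa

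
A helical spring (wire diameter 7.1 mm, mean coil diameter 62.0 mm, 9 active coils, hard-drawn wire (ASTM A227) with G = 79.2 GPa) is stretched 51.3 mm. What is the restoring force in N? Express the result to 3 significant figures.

k = Gd⁴/(8D³N_a) = (79.2×10³)(7.1⁴)/(8·62.0³·9) = 11.729 N/mm
F = k·δ = 11.729 × 51.3 = 601.68 N

602 N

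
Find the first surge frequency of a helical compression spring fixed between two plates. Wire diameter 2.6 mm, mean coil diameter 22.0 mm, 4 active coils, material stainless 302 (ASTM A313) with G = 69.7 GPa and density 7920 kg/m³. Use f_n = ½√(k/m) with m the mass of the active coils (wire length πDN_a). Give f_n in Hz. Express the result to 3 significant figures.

k = Gd⁴/(8D³N_a) = (69.7×10³)(2.6⁴)/(8·22.0³·4) = 9.3478 N/mm = 9347.8 N/m
Wire length L = πDN_a = π·22.0·4 = 276.46 mm
m = ρ·(πd²/4)·L = 7920 × 5.3093×10⁻⁶ m² × 0.27646 m = 0.011625 kg
f_n = ½√(k/m) = 0.5·√(9347.8/0.011625) = 0.5·√(8.0411e+05) = 448.36 Hz

448 Hz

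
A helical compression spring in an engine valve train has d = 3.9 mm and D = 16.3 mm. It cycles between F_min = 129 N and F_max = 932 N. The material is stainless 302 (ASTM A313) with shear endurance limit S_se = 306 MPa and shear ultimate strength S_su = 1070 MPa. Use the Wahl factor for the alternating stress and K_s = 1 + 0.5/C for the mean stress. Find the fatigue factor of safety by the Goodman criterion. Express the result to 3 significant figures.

C = D/d = 16.3/3.9 = 4.1795; K_W = (4C−1)/(4C−4)+0.615/C = 1.3830; K_s = 1+0.5/C = 1.1196
F_a = (F_max−F_min)/2 = 401.5 N; F_m = (F_max+F_min)/2 = 530.5 N
τ_a = K_W·8F_aD/(πd³) = 1.3830 × 280.94 = 388.55 MPa
τ_m = K_s·8F_mD/(πd³) = 1.1196 × 371.21 = 415.62 MPa
Goodman: 1/n_f = τ_a/S_se + τ_m/S_su = 388.55/306 + 415.62/1070 = 1.26979 + 0.38843 = 1.6582
n_f = 1/1.6582 = 0.6031

0.603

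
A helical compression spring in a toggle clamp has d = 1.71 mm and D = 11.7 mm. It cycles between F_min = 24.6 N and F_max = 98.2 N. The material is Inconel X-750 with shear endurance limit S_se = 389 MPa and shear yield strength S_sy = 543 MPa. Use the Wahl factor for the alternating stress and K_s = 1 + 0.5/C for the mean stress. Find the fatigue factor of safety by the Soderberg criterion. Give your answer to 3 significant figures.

C = D/d = 11.7/1.71 = 6.8421; K_W = (4C−1)/(4C−4)+0.615/C = 1.2183; K_s = 1+0.5/C = 1.0731
F_a = (F_max−F_min)/2 = 36.8 N; F_m = (F_max+F_min)/2 = 61.4 N
τ_a = K_W·8F_aD/(πd³) = 1.2183 × 219.27 = 267.13 MPa
τ_m = K_s·8F_mD/(πd³) = 1.0731 × 365.85 = 392.59 MPa
Soderberg: 1/n_f = τ_a/S_se + τ_m/S_sy = 267.13/389 + 392.59/543 = 0.68672 + 0.72300 = 1.4097
n_f = 1/1.4097 = 0.7094

0.709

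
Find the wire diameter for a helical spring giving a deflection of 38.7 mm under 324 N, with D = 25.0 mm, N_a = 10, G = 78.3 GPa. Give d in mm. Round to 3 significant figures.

Required rate k = F/δ = 324/38.7 = 8.3721 N/mm
d = (8D³N_a·k / G)^(1/4) = (8·25.0³·10·8.3721 / (78.3×10³))^0.25
  = (133.65)^0.25 = 3.4001 mm

3.40 mm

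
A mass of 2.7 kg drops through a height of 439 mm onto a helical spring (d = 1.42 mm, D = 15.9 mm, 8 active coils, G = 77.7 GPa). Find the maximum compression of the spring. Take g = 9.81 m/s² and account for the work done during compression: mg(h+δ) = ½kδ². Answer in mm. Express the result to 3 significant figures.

161 mm

k = Gd⁴/(8D³N_a) = (77.7×10³)(1.42⁴)/(8·15.9³·8) = 1.228 N/mm
W = mg = 2.7 × 9.81 = 26.487 N
½kδ² − Wδ − Wh = 0 → δ = (W + √(W² + 2kWh))/k
δ = (26.487 + √(701.56 + 28558.2))/1.228 = (26.487 + 171.05)/1.228 = 160.86 mm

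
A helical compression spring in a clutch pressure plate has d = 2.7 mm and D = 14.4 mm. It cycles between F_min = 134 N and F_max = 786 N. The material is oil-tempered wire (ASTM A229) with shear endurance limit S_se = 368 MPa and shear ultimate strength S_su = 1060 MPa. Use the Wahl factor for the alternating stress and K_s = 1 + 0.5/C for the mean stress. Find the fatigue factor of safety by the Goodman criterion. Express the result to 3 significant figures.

C = D/d = 14.4/2.7 = 5.3333; K_W = (4C−1)/(4C−4)+0.615/C = 1.2884; K_s = 1+0.5/C = 1.0938
F_a = (F_max−F_min)/2 = 326 N; F_m = (F_max+F_min)/2 = 460 N
τ_a = K_W·8F_aD/(πd³) = 1.2884 × 607.34 = 782.49 MPa
τ_m = K_s·8F_mD/(πd³) = 1.0938 × 856.98 = 937.32 MPa
Goodman: 1/n_f = τ_a/S_se + τ_m/S_su = 782.49/368 + 937.32/1060 = 2.12632 + 0.88426 = 3.0106
n_f = 1/3.0106 = 0.3322

0.332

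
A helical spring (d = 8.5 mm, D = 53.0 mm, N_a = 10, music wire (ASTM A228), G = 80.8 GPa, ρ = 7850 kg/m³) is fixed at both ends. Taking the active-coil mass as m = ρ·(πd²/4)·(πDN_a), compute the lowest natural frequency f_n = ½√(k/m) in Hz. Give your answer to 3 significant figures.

k = Gd⁴/(8D³N_a) = (80.8×10³)(8.5⁴)/(8·53.0³·10) = 35.414 N/mm = 35414 N/m
Wire length L = πDN_a = π·53.0·10 = 1665 mm
m = ρ·(πd²/4)·L = 7850 × 56.745×10⁻⁶ m² × 1.665 m = 0.74169 kg
f_n = ½√(k/m) = 0.5·√(35414/0.74169) = 0.5·√(47747) = 109.26 Hz

109 Hz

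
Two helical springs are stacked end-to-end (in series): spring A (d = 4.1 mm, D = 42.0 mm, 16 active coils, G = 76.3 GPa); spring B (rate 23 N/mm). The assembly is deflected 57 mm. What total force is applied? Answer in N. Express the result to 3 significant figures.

118 N

k_A = Gd⁴/(8D³N_a) = (76.3×10³)(4.1⁴)/(8·42.0³·16) = 2.2735 N/mm
Series: 1/k_eq = 1/2.2735 + 1/23 = 0.48332; k_eq = 2.069 N/mm
F = k_eq·δ = 2.069·57 = 117.93 N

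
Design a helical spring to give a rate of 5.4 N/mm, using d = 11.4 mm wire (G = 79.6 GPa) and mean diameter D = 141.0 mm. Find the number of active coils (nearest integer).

N_a = Gd⁴/(8D³k) = (79.6×10³ × 11.4⁴)/(8 × 141.0³ × 5.4)
    = 1.34441e+09 / 1.21099e+08 = 11.1 → 11 coils

11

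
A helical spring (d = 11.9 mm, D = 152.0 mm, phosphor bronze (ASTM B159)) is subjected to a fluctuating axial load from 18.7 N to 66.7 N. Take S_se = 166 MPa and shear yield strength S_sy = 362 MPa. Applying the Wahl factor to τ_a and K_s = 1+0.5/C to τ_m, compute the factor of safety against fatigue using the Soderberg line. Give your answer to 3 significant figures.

15.4

C = D/d = 152.0/11.9 = 12.7731; K_W = (4C−1)/(4C−4)+0.615/C = 1.1119; K_s = 1+0.5/C = 1.0391
F_a = (F_max−F_min)/2 = 24 N; F_m = (F_max+F_min)/2 = 42.7 N
τ_a = K_W·8F_aD/(πd³) = 1.1119 × 5.5126 = 6.1292 MPa
τ_m = K_s·8F_mD/(πd³) = 1.0391 × 9.8078 = 10.192 MPa
Soderberg: 1/n_f = τ_a/S_se + τ_m/S_sy = 6.1292/166 + 10.192/362 = 0.03692 + 0.02815 = 0.065077
n_f = 1/0.065077 = 15.37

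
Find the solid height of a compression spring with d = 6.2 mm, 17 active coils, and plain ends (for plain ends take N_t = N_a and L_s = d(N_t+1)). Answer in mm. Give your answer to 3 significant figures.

112 mm

plain ends: N_t = N_a = 17
L_s = d·(N_t+1) = 6.2 × 18 = 111.6 mm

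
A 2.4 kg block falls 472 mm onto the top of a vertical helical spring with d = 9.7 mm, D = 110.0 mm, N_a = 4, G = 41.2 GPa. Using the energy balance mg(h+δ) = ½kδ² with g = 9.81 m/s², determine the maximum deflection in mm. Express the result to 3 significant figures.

k = Gd⁴/(8D³N_a) = (41.2×10³)(9.7⁴)/(8·110.0³·4) = 8.5636 N/mm
W = mg = 2.4 × 9.81 = 23.544 N
½kδ² − Wδ − Wh = 0 → δ = (W + √(W² + 2kWh))/k
δ = (23.544 + √(554.32 + 190330))/8.5636 = (23.544 + 436.9)/8.5636 = 53.768 mm

53.8 mm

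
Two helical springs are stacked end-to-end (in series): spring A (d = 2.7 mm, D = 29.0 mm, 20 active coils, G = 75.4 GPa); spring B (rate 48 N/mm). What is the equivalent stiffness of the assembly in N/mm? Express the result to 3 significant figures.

1.01 N/mm

k_A = Gd⁴/(8D³N_a) = (75.4×10³)(2.7⁴)/(8·29.0³·20) = 1.0269 N/mm
Series: 1/k_eq = 1/1.0269 + 1/48 = 0.99467; k_eq = 1.0054 N/mm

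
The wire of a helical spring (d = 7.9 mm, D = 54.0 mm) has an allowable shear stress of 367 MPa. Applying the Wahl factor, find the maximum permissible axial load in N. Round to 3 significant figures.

C = D/d = 54.0/7.9 = 6.8354
K_W = (4C−1)/(4C−4) + 0.615/C = 26.342/23.342 + 0.0900 = 1.2185
τ_max = K·8FD/(πd³) → F_max = τ_allow·πd³/(8DK)
F_max = 367·π·7.9³/(8·54.0·1.2185) = 5.6846e+05/526.39 = 1079.9 N

1080 N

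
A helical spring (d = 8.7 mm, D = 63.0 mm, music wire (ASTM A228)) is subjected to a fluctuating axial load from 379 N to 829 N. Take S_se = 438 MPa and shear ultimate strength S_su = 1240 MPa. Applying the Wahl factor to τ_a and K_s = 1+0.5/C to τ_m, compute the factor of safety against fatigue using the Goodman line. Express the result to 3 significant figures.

C = D/d = 63.0/8.7 = 7.2414; K_W = (4C−1)/(4C−4)+0.615/C = 1.2051; K_s = 1+0.5/C = 1.0690
F_a = (F_max−F_min)/2 = 225 N; F_m = (F_max+F_min)/2 = 604 N
τ_a = K_W·8F_aD/(πd³) = 1.2051 × 54.816 = 66.058 MPa
τ_m = K_s·8F_mD/(πd³) = 1.0690 × 147.15 = 157.31 MPa
Goodman: 1/n_f = τ_a/S_se + τ_m/S_su = 66.058/438 + 157.31/1240 = 0.15082 + 0.12686 = 0.27768
n_f = 1/0.27768 = 3.601

3.60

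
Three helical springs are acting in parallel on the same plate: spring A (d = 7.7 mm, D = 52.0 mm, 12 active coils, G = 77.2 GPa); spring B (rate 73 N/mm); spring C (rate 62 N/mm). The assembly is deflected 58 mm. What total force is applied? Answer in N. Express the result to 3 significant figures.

k_A = Gd⁴/(8D³N_a) = (77.2×10³)(7.7⁴)/(8·52.0³·12) = 20.105 N/mm
Parallel: k_eq = 20.105 + 73 + 62 = 155.1 N/mm
F = k_eq·δ = 155.1·58 = 8996.1 N

9000 N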